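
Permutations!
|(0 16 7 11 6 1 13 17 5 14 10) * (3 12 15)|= 33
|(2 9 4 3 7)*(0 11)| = 10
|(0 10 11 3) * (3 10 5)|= |(0 5 3)(10 11)|= 6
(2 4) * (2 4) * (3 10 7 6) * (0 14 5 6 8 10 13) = (0 14 5 6 3 13)(7 8 10) = [14, 1, 2, 13, 4, 6, 3, 8, 10, 9, 7, 11, 12, 0, 5]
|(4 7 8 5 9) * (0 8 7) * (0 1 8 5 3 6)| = 8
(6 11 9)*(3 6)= (3 6 11 9)= [0, 1, 2, 6, 4, 5, 11, 7, 8, 3, 10, 9]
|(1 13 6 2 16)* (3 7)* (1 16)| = |(16)(1 13 6 2)(3 7)| = 4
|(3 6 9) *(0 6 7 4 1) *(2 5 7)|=9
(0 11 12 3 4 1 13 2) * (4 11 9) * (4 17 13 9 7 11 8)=(0 7 11 12 3 8 4 1 9 17 13 2)=[7, 9, 0, 8, 1, 5, 6, 11, 4, 17, 10, 12, 3, 2, 14, 15, 16, 13]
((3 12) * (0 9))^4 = (12) = [0, 1, 2, 3, 4, 5, 6, 7, 8, 9, 10, 11, 12]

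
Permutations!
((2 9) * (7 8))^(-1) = (2 9)(7 8) = [0, 1, 9, 3, 4, 5, 6, 8, 7, 2]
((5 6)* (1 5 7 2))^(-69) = (1 5 6 7 2) = [0, 5, 1, 3, 4, 6, 7, 2]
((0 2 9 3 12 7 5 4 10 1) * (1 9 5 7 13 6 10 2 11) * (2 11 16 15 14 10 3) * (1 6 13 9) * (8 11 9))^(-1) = [1, 10, 9, 6, 5, 2, 11, 7, 12, 4, 14, 8, 3, 13, 15, 16, 0] = (0 1 10 14 15 16)(2 9 4 5)(3 6 11 8 12)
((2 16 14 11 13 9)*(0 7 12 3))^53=[7, 1, 9, 0, 4, 5, 6, 12, 8, 13, 10, 14, 3, 11, 16, 15, 2]=(0 7 12 3)(2 9 13 11 14 16)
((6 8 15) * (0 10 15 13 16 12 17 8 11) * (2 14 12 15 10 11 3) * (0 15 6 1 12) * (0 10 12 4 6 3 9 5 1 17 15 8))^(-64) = (0 10 16)(1 4 6 9 5)(2 8 15)(3 11 12)(13 17 14) = [10, 4, 8, 11, 6, 1, 9, 7, 15, 5, 16, 12, 3, 17, 13, 2, 0, 14]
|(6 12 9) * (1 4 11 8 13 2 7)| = 21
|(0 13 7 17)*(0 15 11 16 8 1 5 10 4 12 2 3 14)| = 16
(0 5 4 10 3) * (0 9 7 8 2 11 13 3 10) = [5, 1, 11, 9, 0, 4, 6, 8, 2, 7, 10, 13, 12, 3] = (0 5 4)(2 11 13 3 9 7 8)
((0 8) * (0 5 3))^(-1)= (0 3 5 8)= [3, 1, 2, 5, 4, 8, 6, 7, 0]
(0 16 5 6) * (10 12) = (0 16 5 6)(10 12) = [16, 1, 2, 3, 4, 6, 0, 7, 8, 9, 12, 11, 10, 13, 14, 15, 5]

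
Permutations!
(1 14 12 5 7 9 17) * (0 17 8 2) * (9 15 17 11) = (0 11 9 8 2)(1 14 12 5 7 15 17) = [11, 14, 0, 3, 4, 7, 6, 15, 2, 8, 10, 9, 5, 13, 12, 17, 16, 1]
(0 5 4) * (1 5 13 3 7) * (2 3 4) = [13, 5, 3, 7, 0, 2, 6, 1, 8, 9, 10, 11, 12, 4] = (0 13 4)(1 5 2 3 7)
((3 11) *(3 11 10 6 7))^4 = (11) = [0, 1, 2, 3, 4, 5, 6, 7, 8, 9, 10, 11]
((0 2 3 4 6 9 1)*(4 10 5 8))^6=[4, 8, 6, 9, 3, 0, 10, 7, 2, 5, 1]=(0 4 3 9 5)(1 8 2 6 10)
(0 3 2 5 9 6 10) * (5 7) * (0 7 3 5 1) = (0 5 9 6 10 7 1)(2 3) = [5, 0, 3, 2, 4, 9, 10, 1, 8, 6, 7]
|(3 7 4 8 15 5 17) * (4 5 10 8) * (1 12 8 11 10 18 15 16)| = 4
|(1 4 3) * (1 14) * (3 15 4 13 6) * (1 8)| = 6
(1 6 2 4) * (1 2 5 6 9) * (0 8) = [8, 9, 4, 3, 2, 6, 5, 7, 0, 1] = (0 8)(1 9)(2 4)(5 6)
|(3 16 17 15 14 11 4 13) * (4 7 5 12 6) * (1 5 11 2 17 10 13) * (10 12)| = |(1 5 10 13 3 16 12 6 4)(2 17 15 14)(7 11)| = 36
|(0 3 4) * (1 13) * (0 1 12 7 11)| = 8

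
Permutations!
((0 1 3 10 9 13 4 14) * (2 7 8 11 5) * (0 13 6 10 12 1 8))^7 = (0 8 11 5 2 7)(1 3 12)(4 14 13)(6 10 9) = [8, 3, 7, 12, 14, 2, 10, 0, 11, 6, 9, 5, 1, 4, 13]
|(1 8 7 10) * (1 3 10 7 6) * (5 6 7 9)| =|(1 8 7 9 5 6)(3 10)| =6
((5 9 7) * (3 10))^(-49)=[0, 1, 2, 10, 4, 7, 6, 9, 8, 5, 3]=(3 10)(5 7 9)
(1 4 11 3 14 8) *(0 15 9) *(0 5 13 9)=(0 15)(1 4 11 3 14 8)(5 13 9)=[15, 4, 2, 14, 11, 13, 6, 7, 1, 5, 10, 3, 12, 9, 8, 0]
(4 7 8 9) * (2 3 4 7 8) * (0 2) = [2, 1, 3, 4, 8, 5, 6, 0, 9, 7] = (0 2 3 4 8 9 7)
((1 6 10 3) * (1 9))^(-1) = (1 9 3 10 6) = [0, 9, 2, 10, 4, 5, 1, 7, 8, 3, 6]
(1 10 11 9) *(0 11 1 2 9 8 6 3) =[11, 10, 9, 0, 4, 5, 3, 7, 6, 2, 1, 8] =(0 11 8 6 3)(1 10)(2 9)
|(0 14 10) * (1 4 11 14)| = |(0 1 4 11 14 10)| = 6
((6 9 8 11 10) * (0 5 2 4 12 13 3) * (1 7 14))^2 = (0 2 12 3 5 4 13)(1 14 7)(6 8 10 9 11) = [2, 14, 12, 5, 13, 4, 8, 1, 10, 11, 9, 6, 3, 0, 7]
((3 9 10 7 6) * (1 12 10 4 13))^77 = (1 3 12 9 10 4 7 13 6) = [0, 3, 2, 12, 7, 5, 1, 13, 8, 10, 4, 11, 9, 6]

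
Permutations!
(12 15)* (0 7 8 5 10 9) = [7, 1, 2, 3, 4, 10, 6, 8, 5, 0, 9, 11, 15, 13, 14, 12] = (0 7 8 5 10 9)(12 15)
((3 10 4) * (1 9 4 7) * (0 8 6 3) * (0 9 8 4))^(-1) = (0 9 4)(1 7 10 3 6 8) = [9, 7, 2, 6, 0, 5, 8, 10, 1, 4, 3]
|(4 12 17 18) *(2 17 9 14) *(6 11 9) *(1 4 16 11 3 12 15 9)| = 30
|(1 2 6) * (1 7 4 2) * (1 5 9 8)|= |(1 5 9 8)(2 6 7 4)|= 4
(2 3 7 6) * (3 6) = (2 6)(3 7) = [0, 1, 6, 7, 4, 5, 2, 3]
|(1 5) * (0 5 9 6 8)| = |(0 5 1 9 6 8)| = 6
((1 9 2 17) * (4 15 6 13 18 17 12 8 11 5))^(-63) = [0, 2, 8, 3, 6, 15, 18, 7, 5, 12, 10, 4, 11, 17, 14, 13, 16, 9, 1] = (1 2 8 5 15 13 17 9 12 11 4 6 18)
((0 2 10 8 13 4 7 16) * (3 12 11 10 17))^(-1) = (0 16 7 4 13 8 10 11 12 3 17 2) = [16, 1, 0, 17, 13, 5, 6, 4, 10, 9, 11, 12, 3, 8, 14, 15, 7, 2]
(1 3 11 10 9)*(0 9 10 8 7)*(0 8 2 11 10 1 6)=[9, 3, 11, 10, 4, 5, 0, 8, 7, 6, 1, 2]=(0 9 6)(1 3 10)(2 11)(7 8)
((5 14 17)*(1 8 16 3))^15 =[0, 3, 2, 16, 4, 5, 6, 7, 1, 9, 10, 11, 12, 13, 14, 15, 8, 17] =(17)(1 3 16 8)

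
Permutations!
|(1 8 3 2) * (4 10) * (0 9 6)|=|(0 9 6)(1 8 3 2)(4 10)|=12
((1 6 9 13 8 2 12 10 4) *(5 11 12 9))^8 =(13)(1 6 5 11 12 10 4) =[0, 6, 2, 3, 1, 11, 5, 7, 8, 9, 4, 12, 10, 13]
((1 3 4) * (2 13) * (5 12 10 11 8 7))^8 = (13)(1 4 3)(5 10 8)(7 12 11) = [0, 4, 2, 1, 3, 10, 6, 12, 5, 9, 8, 7, 11, 13]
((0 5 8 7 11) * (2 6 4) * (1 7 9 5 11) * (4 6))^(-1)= (0 11)(1 7)(2 4)(5 9 8)= [11, 7, 4, 3, 2, 9, 6, 1, 5, 8, 10, 0]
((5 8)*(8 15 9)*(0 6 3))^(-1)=(0 3 6)(5 8 9 15)=[3, 1, 2, 6, 4, 8, 0, 7, 9, 15, 10, 11, 12, 13, 14, 5]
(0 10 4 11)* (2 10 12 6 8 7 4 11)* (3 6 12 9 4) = (12)(0 9 4 2 10 11)(3 6 8 7) = [9, 1, 10, 6, 2, 5, 8, 3, 7, 4, 11, 0, 12]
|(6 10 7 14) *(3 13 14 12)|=7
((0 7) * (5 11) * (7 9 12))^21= (0 9 12 7)(5 11)= [9, 1, 2, 3, 4, 11, 6, 0, 8, 12, 10, 5, 7]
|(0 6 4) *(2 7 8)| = 3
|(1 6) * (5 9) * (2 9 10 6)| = 6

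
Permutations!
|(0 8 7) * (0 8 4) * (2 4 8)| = 5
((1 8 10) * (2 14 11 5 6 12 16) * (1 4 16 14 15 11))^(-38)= (1 12 5 15 16 10)(2 4 8 14 6 11)= [0, 12, 4, 3, 8, 15, 11, 7, 14, 9, 1, 2, 5, 13, 6, 16, 10]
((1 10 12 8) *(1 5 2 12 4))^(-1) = [0, 4, 5, 3, 10, 8, 6, 7, 12, 9, 1, 11, 2] = (1 4 10)(2 5 8 12)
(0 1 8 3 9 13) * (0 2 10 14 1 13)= [13, 8, 10, 9, 4, 5, 6, 7, 3, 0, 14, 11, 12, 2, 1]= (0 13 2 10 14 1 8 3 9)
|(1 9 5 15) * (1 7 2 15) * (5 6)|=|(1 9 6 5)(2 15 7)|=12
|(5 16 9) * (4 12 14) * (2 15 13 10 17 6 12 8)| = |(2 15 13 10 17 6 12 14 4 8)(5 16 9)| = 30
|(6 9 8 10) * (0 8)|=|(0 8 10 6 9)|=5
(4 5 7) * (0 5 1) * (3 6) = (0 5 7 4 1)(3 6) = [5, 0, 2, 6, 1, 7, 3, 4]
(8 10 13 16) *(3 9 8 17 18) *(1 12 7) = (1 12 7)(3 9 8 10 13 16 17 18) = [0, 12, 2, 9, 4, 5, 6, 1, 10, 8, 13, 11, 7, 16, 14, 15, 17, 18, 3]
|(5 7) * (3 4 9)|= 6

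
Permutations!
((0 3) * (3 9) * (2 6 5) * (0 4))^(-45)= [4, 1, 2, 9, 3, 5, 6, 7, 8, 0]= (0 4 3 9)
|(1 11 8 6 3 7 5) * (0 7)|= 8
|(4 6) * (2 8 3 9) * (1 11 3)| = |(1 11 3 9 2 8)(4 6)| = 6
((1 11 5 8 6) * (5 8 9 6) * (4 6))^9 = [0, 8, 2, 3, 1, 4, 11, 7, 9, 6, 10, 5] = (1 8 9 6 11 5 4)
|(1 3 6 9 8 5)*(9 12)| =|(1 3 6 12 9 8 5)| =7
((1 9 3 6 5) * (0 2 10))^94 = (0 2 10)(1 5 6 3 9) = [2, 5, 10, 9, 4, 6, 3, 7, 8, 1, 0]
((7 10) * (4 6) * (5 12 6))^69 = (4 5 12 6)(7 10) = [0, 1, 2, 3, 5, 12, 4, 10, 8, 9, 7, 11, 6]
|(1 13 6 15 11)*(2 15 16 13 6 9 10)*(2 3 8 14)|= 12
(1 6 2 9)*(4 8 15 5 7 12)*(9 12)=(1 6 2 12 4 8 15 5 7 9)=[0, 6, 12, 3, 8, 7, 2, 9, 15, 1, 10, 11, 4, 13, 14, 5]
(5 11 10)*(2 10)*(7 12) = (2 10 5 11)(7 12) = [0, 1, 10, 3, 4, 11, 6, 12, 8, 9, 5, 2, 7]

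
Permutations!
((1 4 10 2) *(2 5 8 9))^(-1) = [0, 2, 9, 3, 1, 10, 6, 7, 5, 8, 4] = (1 2 9 8 5 10 4)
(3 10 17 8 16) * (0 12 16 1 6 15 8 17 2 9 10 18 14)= (0 12 16 3 18 14)(1 6 15 8)(2 9 10)= [12, 6, 9, 18, 4, 5, 15, 7, 1, 10, 2, 11, 16, 13, 0, 8, 3, 17, 14]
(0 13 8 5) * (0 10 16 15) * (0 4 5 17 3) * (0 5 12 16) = (0 13 8 17 3 5 10)(4 12 16 15) = [13, 1, 2, 5, 12, 10, 6, 7, 17, 9, 0, 11, 16, 8, 14, 4, 15, 3]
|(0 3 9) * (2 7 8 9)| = |(0 3 2 7 8 9)| = 6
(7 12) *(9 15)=(7 12)(9 15)=[0, 1, 2, 3, 4, 5, 6, 12, 8, 15, 10, 11, 7, 13, 14, 9]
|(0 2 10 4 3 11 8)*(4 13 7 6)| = |(0 2 10 13 7 6 4 3 11 8)| = 10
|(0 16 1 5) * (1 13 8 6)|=7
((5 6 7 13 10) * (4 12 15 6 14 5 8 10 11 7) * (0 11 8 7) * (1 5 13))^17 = (0 11)(1 13 7 14 10 5 8)(4 12 15 6) = [11, 13, 2, 3, 12, 8, 4, 14, 1, 9, 5, 0, 15, 7, 10, 6]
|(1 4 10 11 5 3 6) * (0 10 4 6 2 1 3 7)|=|(0 10 11 5 7)(1 6 3 2)|=20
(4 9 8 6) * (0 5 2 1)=(0 5 2 1)(4 9 8 6)=[5, 0, 1, 3, 9, 2, 4, 7, 6, 8]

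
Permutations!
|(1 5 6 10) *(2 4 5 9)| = |(1 9 2 4 5 6 10)| = 7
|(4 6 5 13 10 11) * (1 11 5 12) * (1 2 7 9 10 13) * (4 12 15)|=|(1 11 12 2 7 9 10 5)(4 6 15)|=24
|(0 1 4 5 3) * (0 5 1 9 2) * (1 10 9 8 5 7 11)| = 11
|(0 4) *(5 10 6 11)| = |(0 4)(5 10 6 11)| = 4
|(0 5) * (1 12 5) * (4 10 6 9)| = |(0 1 12 5)(4 10 6 9)| = 4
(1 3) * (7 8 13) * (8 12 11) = (1 3)(7 12 11 8 13) = [0, 3, 2, 1, 4, 5, 6, 12, 13, 9, 10, 8, 11, 7]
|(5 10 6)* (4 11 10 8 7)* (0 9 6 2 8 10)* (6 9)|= |(0 6 5 10 2 8 7 4 11)|= 9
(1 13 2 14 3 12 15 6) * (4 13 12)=[0, 12, 14, 4, 13, 5, 1, 7, 8, 9, 10, 11, 15, 2, 3, 6]=(1 12 15 6)(2 14 3 4 13)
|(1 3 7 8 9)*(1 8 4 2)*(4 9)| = 7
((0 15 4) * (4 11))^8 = [0, 1, 2, 3, 4, 5, 6, 7, 8, 9, 10, 11, 12, 13, 14, 15] = (15)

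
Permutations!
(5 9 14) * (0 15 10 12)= [15, 1, 2, 3, 4, 9, 6, 7, 8, 14, 12, 11, 0, 13, 5, 10]= (0 15 10 12)(5 9 14)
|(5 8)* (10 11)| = 2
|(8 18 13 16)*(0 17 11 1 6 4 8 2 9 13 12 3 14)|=44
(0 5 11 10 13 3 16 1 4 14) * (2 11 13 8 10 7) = [5, 4, 11, 16, 14, 13, 6, 2, 10, 9, 8, 7, 12, 3, 0, 15, 1] = (0 5 13 3 16 1 4 14)(2 11 7)(8 10)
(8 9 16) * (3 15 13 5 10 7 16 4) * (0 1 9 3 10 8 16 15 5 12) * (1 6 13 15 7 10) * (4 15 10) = (16)(0 6 13 12)(1 9 15 10 4)(3 5 8) = [6, 9, 2, 5, 1, 8, 13, 7, 3, 15, 4, 11, 0, 12, 14, 10, 16]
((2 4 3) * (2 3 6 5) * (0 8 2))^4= (0 6 2)(4 8 5)= [6, 1, 0, 3, 8, 4, 2, 7, 5]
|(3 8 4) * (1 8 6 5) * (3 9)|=|(1 8 4 9 3 6 5)|=7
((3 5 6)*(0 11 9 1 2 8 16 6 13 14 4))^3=[1, 16, 6, 14, 9, 4, 13, 7, 3, 8, 10, 2, 12, 0, 11, 15, 5]=(0 1 16 5 4 9 8 3 14 11 2 6 13)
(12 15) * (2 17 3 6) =(2 17 3 6)(12 15) =[0, 1, 17, 6, 4, 5, 2, 7, 8, 9, 10, 11, 15, 13, 14, 12, 16, 3]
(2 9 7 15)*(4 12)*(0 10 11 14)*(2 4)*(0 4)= [10, 1, 9, 3, 12, 5, 6, 15, 8, 7, 11, 14, 2, 13, 4, 0]= (0 10 11 14 4 12 2 9 7 15)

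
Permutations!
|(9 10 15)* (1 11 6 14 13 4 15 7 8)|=|(1 11 6 14 13 4 15 9 10 7 8)|=11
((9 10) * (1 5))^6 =[0, 1, 2, 3, 4, 5, 6, 7, 8, 9, 10] =(10)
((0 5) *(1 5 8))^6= (0 1)(5 8)= [1, 0, 2, 3, 4, 8, 6, 7, 5]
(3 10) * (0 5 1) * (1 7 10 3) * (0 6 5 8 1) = (0 8 1 6 5 7 10) = [8, 6, 2, 3, 4, 7, 5, 10, 1, 9, 0]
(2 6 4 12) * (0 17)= (0 17)(2 6 4 12)= [17, 1, 6, 3, 12, 5, 4, 7, 8, 9, 10, 11, 2, 13, 14, 15, 16, 0]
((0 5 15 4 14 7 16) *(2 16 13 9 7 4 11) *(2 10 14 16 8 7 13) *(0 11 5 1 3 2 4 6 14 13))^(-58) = [3, 2, 7, 8, 11, 5, 6, 16, 4, 1, 9, 13, 12, 0, 14, 15, 10] = (0 3 8 4 11 13)(1 2 7 16 10 9)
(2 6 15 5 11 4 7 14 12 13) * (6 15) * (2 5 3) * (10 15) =(2 10 15 3)(4 7 14 12 13 5 11) =[0, 1, 10, 2, 7, 11, 6, 14, 8, 9, 15, 4, 13, 5, 12, 3]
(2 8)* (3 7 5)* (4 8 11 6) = [0, 1, 11, 7, 8, 3, 4, 5, 2, 9, 10, 6] = (2 11 6 4 8)(3 7 5)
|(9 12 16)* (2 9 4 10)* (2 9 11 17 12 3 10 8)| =|(2 11 17 12 16 4 8)(3 10 9)| =21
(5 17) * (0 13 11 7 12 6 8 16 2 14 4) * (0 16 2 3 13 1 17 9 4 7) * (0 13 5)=(0 1 17)(2 14 7 12 6 8)(3 5 9 4 16)(11 13)=[1, 17, 14, 5, 16, 9, 8, 12, 2, 4, 10, 13, 6, 11, 7, 15, 3, 0]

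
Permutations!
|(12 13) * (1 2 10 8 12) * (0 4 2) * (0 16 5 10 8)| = 10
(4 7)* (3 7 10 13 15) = [0, 1, 2, 7, 10, 5, 6, 4, 8, 9, 13, 11, 12, 15, 14, 3] = (3 7 4 10 13 15)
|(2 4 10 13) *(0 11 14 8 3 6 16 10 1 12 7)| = |(0 11 14 8 3 6 16 10 13 2 4 1 12 7)| = 14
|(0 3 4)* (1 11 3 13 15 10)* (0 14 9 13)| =|(1 11 3 4 14 9 13 15 10)| =9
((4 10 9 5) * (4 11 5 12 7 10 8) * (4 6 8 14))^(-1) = (4 14)(5 11)(6 8)(7 12 9 10) = [0, 1, 2, 3, 14, 11, 8, 12, 6, 10, 7, 5, 9, 13, 4]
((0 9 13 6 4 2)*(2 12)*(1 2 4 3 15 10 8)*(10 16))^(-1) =(0 2 1 8 10 16 15 3 6 13 9)(4 12) =[2, 8, 1, 6, 12, 5, 13, 7, 10, 0, 16, 11, 4, 9, 14, 3, 15]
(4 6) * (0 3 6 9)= (0 3 6 4 9)= [3, 1, 2, 6, 9, 5, 4, 7, 8, 0]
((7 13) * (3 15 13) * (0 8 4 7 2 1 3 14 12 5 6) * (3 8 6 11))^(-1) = (0 6)(1 2 13 15 3 11 5 12 14 7 4 8) = [6, 2, 13, 11, 8, 12, 0, 4, 1, 9, 10, 5, 14, 15, 7, 3]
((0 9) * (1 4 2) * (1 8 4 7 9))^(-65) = (0 9 7 1)(2 8 4) = [9, 0, 8, 3, 2, 5, 6, 1, 4, 7]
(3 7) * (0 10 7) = (0 10 7 3) = [10, 1, 2, 0, 4, 5, 6, 3, 8, 9, 7]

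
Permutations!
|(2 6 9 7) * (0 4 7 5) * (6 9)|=|(0 4 7 2 9 5)|=6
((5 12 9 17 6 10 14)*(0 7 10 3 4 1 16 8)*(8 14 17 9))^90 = (0 8 12 5 14 16 1 4 3 6 17 10 7) = [8, 4, 2, 6, 3, 14, 17, 0, 12, 9, 7, 11, 5, 13, 16, 15, 1, 10]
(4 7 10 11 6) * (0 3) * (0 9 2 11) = [3, 1, 11, 9, 7, 5, 4, 10, 8, 2, 0, 6] = (0 3 9 2 11 6 4 7 10)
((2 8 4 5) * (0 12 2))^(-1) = [5, 1, 12, 3, 8, 4, 6, 7, 2, 9, 10, 11, 0] = (0 5 4 8 2 12)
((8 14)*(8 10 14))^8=(14)=[0, 1, 2, 3, 4, 5, 6, 7, 8, 9, 10, 11, 12, 13, 14]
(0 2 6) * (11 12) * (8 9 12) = [2, 1, 6, 3, 4, 5, 0, 7, 9, 12, 10, 8, 11] = (0 2 6)(8 9 12 11)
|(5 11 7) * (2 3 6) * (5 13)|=|(2 3 6)(5 11 7 13)|=12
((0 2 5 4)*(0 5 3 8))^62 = (0 3)(2 8) = [3, 1, 8, 0, 4, 5, 6, 7, 2]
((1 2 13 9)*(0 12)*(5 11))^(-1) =(0 12)(1 9 13 2)(5 11) =[12, 9, 1, 3, 4, 11, 6, 7, 8, 13, 10, 5, 0, 2]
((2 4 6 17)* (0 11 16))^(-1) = (0 16 11)(2 17 6 4) = [16, 1, 17, 3, 2, 5, 4, 7, 8, 9, 10, 0, 12, 13, 14, 15, 11, 6]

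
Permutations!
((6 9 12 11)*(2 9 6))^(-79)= [0, 1, 9, 3, 4, 5, 6, 7, 8, 12, 10, 2, 11]= (2 9 12 11)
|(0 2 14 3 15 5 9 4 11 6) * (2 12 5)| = 28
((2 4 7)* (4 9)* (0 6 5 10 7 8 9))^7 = [6, 1, 0, 3, 8, 10, 5, 2, 9, 4, 7] = (0 6 5 10 7 2)(4 8 9)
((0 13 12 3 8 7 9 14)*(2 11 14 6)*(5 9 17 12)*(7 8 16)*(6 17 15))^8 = (0 7 5 6 17 11 3)(2 12 14 16 13 15 9) = [7, 1, 12, 0, 4, 6, 17, 5, 8, 2, 10, 3, 14, 15, 16, 9, 13, 11]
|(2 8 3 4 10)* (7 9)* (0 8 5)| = 14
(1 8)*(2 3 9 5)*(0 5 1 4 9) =(0 5 2 3)(1 8 4 9) =[5, 8, 3, 0, 9, 2, 6, 7, 4, 1]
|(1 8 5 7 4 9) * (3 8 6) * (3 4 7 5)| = |(1 6 4 9)(3 8)| = 4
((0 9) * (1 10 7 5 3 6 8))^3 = (0 9)(1 5 8 7 6 10 3) = [9, 5, 2, 1, 4, 8, 10, 6, 7, 0, 3]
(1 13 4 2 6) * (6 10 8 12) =[0, 13, 10, 3, 2, 5, 1, 7, 12, 9, 8, 11, 6, 4] =(1 13 4 2 10 8 12 6)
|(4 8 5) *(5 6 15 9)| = |(4 8 6 15 9 5)| = 6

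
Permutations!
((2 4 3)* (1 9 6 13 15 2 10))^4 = [0, 15, 1, 6, 9, 5, 4, 7, 8, 2, 13, 11, 12, 3, 14, 10] = (1 15 10 13 3 6 4 9 2)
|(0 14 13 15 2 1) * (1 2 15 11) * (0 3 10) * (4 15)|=|(0 14 13 11 1 3 10)(4 15)|=14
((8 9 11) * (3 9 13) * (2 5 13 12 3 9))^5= (2 8 13 3 11 5 12 9)= [0, 1, 8, 11, 4, 12, 6, 7, 13, 2, 10, 5, 9, 3]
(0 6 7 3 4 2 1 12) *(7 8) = (0 6 8 7 3 4 2 1 12) = [6, 12, 1, 4, 2, 5, 8, 3, 7, 9, 10, 11, 0]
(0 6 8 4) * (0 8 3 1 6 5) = (0 5)(1 6 3)(4 8) = [5, 6, 2, 1, 8, 0, 3, 7, 4]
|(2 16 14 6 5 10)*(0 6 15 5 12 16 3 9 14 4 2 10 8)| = |(0 6 12 16 4 2 3 9 14 15 5 8)| = 12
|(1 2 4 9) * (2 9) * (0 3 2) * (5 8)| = 4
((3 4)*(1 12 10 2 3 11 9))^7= (1 9 11 4 3 2 10 12)= [0, 9, 10, 2, 3, 5, 6, 7, 8, 11, 12, 4, 1]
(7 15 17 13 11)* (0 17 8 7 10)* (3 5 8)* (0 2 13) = (0 17)(2 13 11 10)(3 5 8 7 15) = [17, 1, 13, 5, 4, 8, 6, 15, 7, 9, 2, 10, 12, 11, 14, 3, 16, 0]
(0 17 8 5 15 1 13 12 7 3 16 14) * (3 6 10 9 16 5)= (0 17 8 3 5 15 1 13 12 7 6 10 9 16 14)= [17, 13, 2, 5, 4, 15, 10, 6, 3, 16, 9, 11, 7, 12, 0, 1, 14, 8]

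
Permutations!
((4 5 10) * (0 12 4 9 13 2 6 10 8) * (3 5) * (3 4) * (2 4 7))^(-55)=[0, 1, 6, 3, 7, 5, 10, 2, 8, 13, 9, 11, 12, 4]=(2 6 10 9 13 4 7)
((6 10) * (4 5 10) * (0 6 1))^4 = (0 10 4)(1 5 6) = [10, 5, 2, 3, 0, 6, 1, 7, 8, 9, 4]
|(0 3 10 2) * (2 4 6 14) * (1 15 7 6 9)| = 11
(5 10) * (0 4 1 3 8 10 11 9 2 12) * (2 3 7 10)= (0 4 1 7 10 5 11 9 3 8 2 12)= [4, 7, 12, 8, 1, 11, 6, 10, 2, 3, 5, 9, 0]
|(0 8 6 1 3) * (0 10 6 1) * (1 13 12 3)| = 7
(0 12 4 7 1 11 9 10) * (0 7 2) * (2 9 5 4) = (0 12 2)(1 11 5 4 9 10 7) = [12, 11, 0, 3, 9, 4, 6, 1, 8, 10, 7, 5, 2]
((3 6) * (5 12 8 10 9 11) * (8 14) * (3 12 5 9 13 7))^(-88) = (14) = [0, 1, 2, 3, 4, 5, 6, 7, 8, 9, 10, 11, 12, 13, 14]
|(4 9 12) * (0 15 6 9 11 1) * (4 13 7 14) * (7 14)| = |(0 15 6 9 12 13 14 4 11 1)| = 10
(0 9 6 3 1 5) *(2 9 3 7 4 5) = (0 3 1 2 9 6 7 4 5) = [3, 2, 9, 1, 5, 0, 7, 4, 8, 6]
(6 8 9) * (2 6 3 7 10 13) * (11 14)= [0, 1, 6, 7, 4, 5, 8, 10, 9, 3, 13, 14, 12, 2, 11]= (2 6 8 9 3 7 10 13)(11 14)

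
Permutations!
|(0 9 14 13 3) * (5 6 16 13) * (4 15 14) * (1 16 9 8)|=6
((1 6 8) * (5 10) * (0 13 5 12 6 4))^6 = (0 8 10)(1 12 13)(4 6 5) = [8, 12, 2, 3, 6, 4, 5, 7, 10, 9, 0, 11, 13, 1]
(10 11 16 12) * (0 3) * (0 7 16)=[3, 1, 2, 7, 4, 5, 6, 16, 8, 9, 11, 0, 10, 13, 14, 15, 12]=(0 3 7 16 12 10 11)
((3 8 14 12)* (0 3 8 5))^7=(0 3 5)(8 14 12)=[3, 1, 2, 5, 4, 0, 6, 7, 14, 9, 10, 11, 8, 13, 12]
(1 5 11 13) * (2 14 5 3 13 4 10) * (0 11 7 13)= (0 11 4 10 2 14 5 7 13 1 3)= [11, 3, 14, 0, 10, 7, 6, 13, 8, 9, 2, 4, 12, 1, 5]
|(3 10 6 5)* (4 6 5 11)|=|(3 10 5)(4 6 11)|=3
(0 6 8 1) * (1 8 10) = (0 6 10 1) = [6, 0, 2, 3, 4, 5, 10, 7, 8, 9, 1]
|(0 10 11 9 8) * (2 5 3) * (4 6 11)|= 21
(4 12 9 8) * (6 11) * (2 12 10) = (2 12 9 8 4 10)(6 11) = [0, 1, 12, 3, 10, 5, 11, 7, 4, 8, 2, 6, 9]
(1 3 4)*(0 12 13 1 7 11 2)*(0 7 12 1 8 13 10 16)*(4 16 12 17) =(0 1 3 16)(2 7 11)(4 17)(8 13)(10 12) =[1, 3, 7, 16, 17, 5, 6, 11, 13, 9, 12, 2, 10, 8, 14, 15, 0, 4]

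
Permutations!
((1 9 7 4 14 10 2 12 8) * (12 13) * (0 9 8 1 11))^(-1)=[11, 12, 10, 3, 7, 5, 6, 9, 1, 0, 14, 8, 13, 2, 4]=(0 11 8 1 12 13 2 10 14 4 7 9)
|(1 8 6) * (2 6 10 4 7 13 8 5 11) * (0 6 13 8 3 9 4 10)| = 12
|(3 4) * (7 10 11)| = |(3 4)(7 10 11)| = 6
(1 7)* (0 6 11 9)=[6, 7, 2, 3, 4, 5, 11, 1, 8, 0, 10, 9]=(0 6 11 9)(1 7)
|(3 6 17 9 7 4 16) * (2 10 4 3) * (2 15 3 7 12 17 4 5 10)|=30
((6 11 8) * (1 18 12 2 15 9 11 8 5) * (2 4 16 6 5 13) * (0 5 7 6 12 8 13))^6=(0 6)(1 2)(5 13)(7 11)(8 9)(15 18)=[6, 2, 1, 3, 4, 13, 0, 11, 9, 8, 10, 7, 12, 5, 14, 18, 16, 17, 15]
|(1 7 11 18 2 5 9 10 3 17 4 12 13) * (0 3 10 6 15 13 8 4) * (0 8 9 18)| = |(0 3 17 8 4 12 9 6 15 13 1 7 11)(2 5 18)| = 39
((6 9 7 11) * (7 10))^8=(6 7 9 11 10)=[0, 1, 2, 3, 4, 5, 7, 9, 8, 11, 6, 10]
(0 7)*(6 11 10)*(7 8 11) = [8, 1, 2, 3, 4, 5, 7, 0, 11, 9, 6, 10] = (0 8 11 10 6 7)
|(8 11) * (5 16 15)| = |(5 16 15)(8 11)| = 6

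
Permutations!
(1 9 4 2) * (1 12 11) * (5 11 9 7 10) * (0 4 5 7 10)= (0 4 2 12 9 5 11 1 10 7)= [4, 10, 12, 3, 2, 11, 6, 0, 8, 5, 7, 1, 9]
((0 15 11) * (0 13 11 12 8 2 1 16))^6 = (0 16 1 2 8 12 15) = [16, 2, 8, 3, 4, 5, 6, 7, 12, 9, 10, 11, 15, 13, 14, 0, 1]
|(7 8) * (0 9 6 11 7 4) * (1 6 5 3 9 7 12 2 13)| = |(0 7 8 4)(1 6 11 12 2 13)(3 9 5)| = 12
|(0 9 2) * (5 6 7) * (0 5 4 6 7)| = |(0 9 2 5 7 4 6)| = 7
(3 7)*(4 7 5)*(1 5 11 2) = (1 5 4 7 3 11 2) = [0, 5, 1, 11, 7, 4, 6, 3, 8, 9, 10, 2]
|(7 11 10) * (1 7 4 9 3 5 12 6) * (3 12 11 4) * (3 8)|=30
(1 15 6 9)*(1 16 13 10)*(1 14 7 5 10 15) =(5 10 14 7)(6 9 16 13 15) =[0, 1, 2, 3, 4, 10, 9, 5, 8, 16, 14, 11, 12, 15, 7, 6, 13]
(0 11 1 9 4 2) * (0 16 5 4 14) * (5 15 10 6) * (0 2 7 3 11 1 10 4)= (0 1 9 14 2 16 15 4 7 3 11 10 6 5)= [1, 9, 16, 11, 7, 0, 5, 3, 8, 14, 6, 10, 12, 13, 2, 4, 15]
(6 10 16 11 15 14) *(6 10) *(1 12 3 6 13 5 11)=(1 12 3 6 13 5 11 15 14 10 16)=[0, 12, 2, 6, 4, 11, 13, 7, 8, 9, 16, 15, 3, 5, 10, 14, 1]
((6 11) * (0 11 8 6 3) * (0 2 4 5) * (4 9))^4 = (0 9 11 4 3 5 2) = [9, 1, 0, 5, 3, 2, 6, 7, 8, 11, 10, 4]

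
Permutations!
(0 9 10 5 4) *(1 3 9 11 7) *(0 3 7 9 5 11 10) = (0 10 11 9)(1 7)(3 5 4) = [10, 7, 2, 5, 3, 4, 6, 1, 8, 0, 11, 9]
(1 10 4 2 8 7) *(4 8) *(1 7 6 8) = (1 10)(2 4)(6 8) = [0, 10, 4, 3, 2, 5, 8, 7, 6, 9, 1]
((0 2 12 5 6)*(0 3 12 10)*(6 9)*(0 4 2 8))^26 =[0, 1, 4, 12, 10, 9, 3, 7, 8, 6, 2, 11, 5] =(2 4 10)(3 12 5 9 6)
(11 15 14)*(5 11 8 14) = (5 11 15)(8 14) = [0, 1, 2, 3, 4, 11, 6, 7, 14, 9, 10, 15, 12, 13, 8, 5]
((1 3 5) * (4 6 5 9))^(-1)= (1 5 6 4 9 3)= [0, 5, 2, 1, 9, 6, 4, 7, 8, 3]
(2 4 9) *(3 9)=[0, 1, 4, 9, 3, 5, 6, 7, 8, 2]=(2 4 3 9)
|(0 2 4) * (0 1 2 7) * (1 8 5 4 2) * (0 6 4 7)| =|(4 8 5 7 6)| =5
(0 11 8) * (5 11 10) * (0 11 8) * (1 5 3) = (0 10 3 1 5 8 11) = [10, 5, 2, 1, 4, 8, 6, 7, 11, 9, 3, 0]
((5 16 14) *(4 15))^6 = (16) = [0, 1, 2, 3, 4, 5, 6, 7, 8, 9, 10, 11, 12, 13, 14, 15, 16]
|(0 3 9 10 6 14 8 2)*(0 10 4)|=20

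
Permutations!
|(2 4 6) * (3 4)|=|(2 3 4 6)|=4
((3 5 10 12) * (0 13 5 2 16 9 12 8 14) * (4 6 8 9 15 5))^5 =(0 14 8 6 4 13)(2 9 15 3 10 16 12 5) =[14, 1, 9, 10, 13, 2, 4, 7, 6, 15, 16, 11, 5, 0, 8, 3, 12]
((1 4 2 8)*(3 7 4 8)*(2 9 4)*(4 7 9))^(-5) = (1 8)(2 7 9 3) = [0, 8, 7, 2, 4, 5, 6, 9, 1, 3]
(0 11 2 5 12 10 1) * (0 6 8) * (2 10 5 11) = (0 2 11 10 1 6 8)(5 12) = [2, 6, 11, 3, 4, 12, 8, 7, 0, 9, 1, 10, 5]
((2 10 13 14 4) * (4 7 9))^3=(2 14 4 13 9 10 7)=[0, 1, 14, 3, 13, 5, 6, 2, 8, 10, 7, 11, 12, 9, 4]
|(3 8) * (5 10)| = 2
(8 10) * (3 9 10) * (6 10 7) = [0, 1, 2, 9, 4, 5, 10, 6, 3, 7, 8] = (3 9 7 6 10 8)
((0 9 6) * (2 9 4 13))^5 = (0 6 9 2 13 4) = [6, 1, 13, 3, 0, 5, 9, 7, 8, 2, 10, 11, 12, 4]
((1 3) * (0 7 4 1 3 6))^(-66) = [6, 4, 2, 3, 7, 5, 1, 0] = (0 6 1 4 7)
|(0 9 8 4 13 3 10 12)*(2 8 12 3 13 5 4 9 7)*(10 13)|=|(0 7 2 8 9 12)(3 13 10)(4 5)|=6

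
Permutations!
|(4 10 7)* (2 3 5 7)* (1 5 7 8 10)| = |(1 5 8 10 2 3 7 4)| = 8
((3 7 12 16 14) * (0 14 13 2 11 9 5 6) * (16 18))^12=[6, 1, 13, 14, 4, 9, 5, 3, 8, 11, 10, 2, 7, 16, 0, 15, 18, 17, 12]=(0 6 5 9 11 2 13 16 18 12 7 3 14)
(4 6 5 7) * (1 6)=[0, 6, 2, 3, 1, 7, 5, 4]=(1 6 5 7 4)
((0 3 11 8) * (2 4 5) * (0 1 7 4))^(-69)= (0 8 4)(1 5 3)(2 11 7)= [8, 5, 11, 1, 0, 3, 6, 2, 4, 9, 10, 7]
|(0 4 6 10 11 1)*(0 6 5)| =|(0 4 5)(1 6 10 11)| =12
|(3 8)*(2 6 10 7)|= |(2 6 10 7)(3 8)|= 4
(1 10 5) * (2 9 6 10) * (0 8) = (0 8)(1 2 9 6 10 5) = [8, 2, 9, 3, 4, 1, 10, 7, 0, 6, 5]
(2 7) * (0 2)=(0 2 7)=[2, 1, 7, 3, 4, 5, 6, 0]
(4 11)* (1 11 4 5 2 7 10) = (1 11 5 2 7 10) = [0, 11, 7, 3, 4, 2, 6, 10, 8, 9, 1, 5]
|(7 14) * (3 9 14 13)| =5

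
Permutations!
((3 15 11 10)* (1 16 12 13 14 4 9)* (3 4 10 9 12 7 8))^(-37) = (1 8 11 16 3 9 7 15)(4 14 12 10 13) = [0, 8, 2, 9, 14, 5, 6, 15, 11, 7, 13, 16, 10, 4, 12, 1, 3]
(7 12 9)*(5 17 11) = [0, 1, 2, 3, 4, 17, 6, 12, 8, 7, 10, 5, 9, 13, 14, 15, 16, 11] = (5 17 11)(7 12 9)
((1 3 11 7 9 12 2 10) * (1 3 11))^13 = (1 2 7 3 12 11 10 9) = [0, 2, 7, 12, 4, 5, 6, 3, 8, 1, 9, 10, 11]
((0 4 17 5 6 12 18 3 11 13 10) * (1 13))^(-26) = (0 13 11 18 6 17)(1 3 12 5 4 10) = [13, 3, 2, 12, 10, 4, 17, 7, 8, 9, 1, 18, 5, 11, 14, 15, 16, 0, 6]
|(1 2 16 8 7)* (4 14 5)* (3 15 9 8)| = |(1 2 16 3 15 9 8 7)(4 14 5)| = 24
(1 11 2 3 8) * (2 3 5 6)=(1 11 3 8)(2 5 6)=[0, 11, 5, 8, 4, 6, 2, 7, 1, 9, 10, 3]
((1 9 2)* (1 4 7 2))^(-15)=(1 9)=[0, 9, 2, 3, 4, 5, 6, 7, 8, 1]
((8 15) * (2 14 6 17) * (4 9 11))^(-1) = (2 17 6 14)(4 11 9)(8 15) = [0, 1, 17, 3, 11, 5, 14, 7, 15, 4, 10, 9, 12, 13, 2, 8, 16, 6]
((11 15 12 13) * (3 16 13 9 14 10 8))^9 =(3 8 10 14 9 12 15 11 13 16) =[0, 1, 2, 8, 4, 5, 6, 7, 10, 12, 14, 13, 15, 16, 9, 11, 3]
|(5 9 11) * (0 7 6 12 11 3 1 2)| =10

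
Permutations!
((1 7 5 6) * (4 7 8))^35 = (1 6 5 7 4 8) = [0, 6, 2, 3, 8, 7, 5, 4, 1]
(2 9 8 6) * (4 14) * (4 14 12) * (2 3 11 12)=(14)(2 9 8 6 3 11 12 4)=[0, 1, 9, 11, 2, 5, 3, 7, 6, 8, 10, 12, 4, 13, 14]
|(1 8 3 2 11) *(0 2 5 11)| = |(0 2)(1 8 3 5 11)| = 10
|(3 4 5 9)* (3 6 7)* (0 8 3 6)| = |(0 8 3 4 5 9)(6 7)| = 6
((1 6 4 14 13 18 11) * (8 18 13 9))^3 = (1 14 18 6 9 11 4 8) = [0, 14, 2, 3, 8, 5, 9, 7, 1, 11, 10, 4, 12, 13, 18, 15, 16, 17, 6]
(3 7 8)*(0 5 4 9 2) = (0 5 4 9 2)(3 7 8) = [5, 1, 0, 7, 9, 4, 6, 8, 3, 2]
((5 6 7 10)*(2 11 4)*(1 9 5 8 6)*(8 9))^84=(11)=[0, 1, 2, 3, 4, 5, 6, 7, 8, 9, 10, 11]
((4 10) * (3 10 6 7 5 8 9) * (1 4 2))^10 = [0, 1, 2, 3, 4, 5, 6, 7, 8, 9, 10] = (10)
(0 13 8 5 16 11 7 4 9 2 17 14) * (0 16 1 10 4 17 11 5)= [13, 10, 11, 3, 9, 1, 6, 17, 0, 2, 4, 7, 12, 8, 16, 15, 5, 14]= (0 13 8)(1 10 4 9 2 11 7 17 14 16 5)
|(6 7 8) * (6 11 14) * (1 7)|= 6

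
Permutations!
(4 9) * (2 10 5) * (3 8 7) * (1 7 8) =(1 7 3)(2 10 5)(4 9) =[0, 7, 10, 1, 9, 2, 6, 3, 8, 4, 5]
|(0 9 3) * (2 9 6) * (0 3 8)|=|(0 6 2 9 8)|=5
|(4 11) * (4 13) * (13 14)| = 4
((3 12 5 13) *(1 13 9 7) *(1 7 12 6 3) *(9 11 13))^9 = (1 5)(3 6)(9 11)(12 13) = [0, 5, 2, 6, 4, 1, 3, 7, 8, 11, 10, 9, 13, 12]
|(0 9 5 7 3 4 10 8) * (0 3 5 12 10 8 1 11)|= 6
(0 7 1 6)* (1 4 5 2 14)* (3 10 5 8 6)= (0 7 4 8 6)(1 3 10 5 2 14)= [7, 3, 14, 10, 8, 2, 0, 4, 6, 9, 5, 11, 12, 13, 1]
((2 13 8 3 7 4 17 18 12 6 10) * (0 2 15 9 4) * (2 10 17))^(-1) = (0 7 3 8 13 2 4 9 15 10)(6 12 18 17) = [7, 1, 4, 8, 9, 5, 12, 3, 13, 15, 0, 11, 18, 2, 14, 10, 16, 6, 17]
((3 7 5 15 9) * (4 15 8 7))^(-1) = [0, 1, 2, 9, 3, 7, 6, 8, 5, 15, 10, 11, 12, 13, 14, 4] = (3 9 15 4)(5 7 8)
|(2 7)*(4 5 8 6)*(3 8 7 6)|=10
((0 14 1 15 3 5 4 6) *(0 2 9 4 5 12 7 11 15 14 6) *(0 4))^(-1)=(0 9 2 6)(1 14)(3 15 11 7 12)=[9, 14, 6, 15, 4, 5, 0, 12, 8, 2, 10, 7, 3, 13, 1, 11]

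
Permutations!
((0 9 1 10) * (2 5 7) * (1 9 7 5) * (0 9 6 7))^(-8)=(1 7 9)(2 6 10)=[0, 7, 6, 3, 4, 5, 10, 9, 8, 1, 2]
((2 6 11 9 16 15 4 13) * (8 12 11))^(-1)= (2 13 4 15 16 9 11 12 8 6)= [0, 1, 13, 3, 15, 5, 2, 7, 6, 11, 10, 12, 8, 4, 14, 16, 9]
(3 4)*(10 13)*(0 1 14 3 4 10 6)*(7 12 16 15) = (0 1 14 3 10 13 6)(7 12 16 15) = [1, 14, 2, 10, 4, 5, 0, 12, 8, 9, 13, 11, 16, 6, 3, 7, 15]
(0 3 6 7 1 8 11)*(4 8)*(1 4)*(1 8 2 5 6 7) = (0 3 7 4 2 5 6 1 8 11) = [3, 8, 5, 7, 2, 6, 1, 4, 11, 9, 10, 0]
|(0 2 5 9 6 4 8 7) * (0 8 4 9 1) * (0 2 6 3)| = 12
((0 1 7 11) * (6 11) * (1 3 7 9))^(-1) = (0 11 6 7 3)(1 9) = [11, 9, 2, 0, 4, 5, 7, 3, 8, 1, 10, 6]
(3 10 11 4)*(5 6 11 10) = (3 5 6 11 4) = [0, 1, 2, 5, 3, 6, 11, 7, 8, 9, 10, 4]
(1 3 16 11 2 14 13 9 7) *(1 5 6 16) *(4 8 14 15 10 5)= (1 3)(2 15 10 5 6 16 11)(4 8 14 13 9 7)= [0, 3, 15, 1, 8, 6, 16, 4, 14, 7, 5, 2, 12, 9, 13, 10, 11]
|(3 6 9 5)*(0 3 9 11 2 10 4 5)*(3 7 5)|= 12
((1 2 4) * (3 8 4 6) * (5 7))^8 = (1 6 8)(2 3 4) = [0, 6, 3, 4, 2, 5, 8, 7, 1]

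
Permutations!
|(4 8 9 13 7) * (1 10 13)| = |(1 10 13 7 4 8 9)| = 7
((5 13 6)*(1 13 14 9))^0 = (14) = [0, 1, 2, 3, 4, 5, 6, 7, 8, 9, 10, 11, 12, 13, 14]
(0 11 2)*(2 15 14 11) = (0 2)(11 15 14) = [2, 1, 0, 3, 4, 5, 6, 7, 8, 9, 10, 15, 12, 13, 11, 14]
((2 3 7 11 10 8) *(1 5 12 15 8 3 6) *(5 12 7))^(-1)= (1 6 2 8 15 12)(3 10 11 7 5)= [0, 6, 8, 10, 4, 3, 2, 5, 15, 9, 11, 7, 1, 13, 14, 12]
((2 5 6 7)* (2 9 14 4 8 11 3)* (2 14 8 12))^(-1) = (2 12 4 14 3 11 8 9 7 6 5) = [0, 1, 12, 11, 14, 2, 5, 6, 9, 7, 10, 8, 4, 13, 3]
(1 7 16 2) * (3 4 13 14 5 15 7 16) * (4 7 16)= [0, 4, 1, 7, 13, 15, 6, 3, 8, 9, 10, 11, 12, 14, 5, 16, 2]= (1 4 13 14 5 15 16 2)(3 7)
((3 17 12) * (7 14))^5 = (3 12 17)(7 14) = [0, 1, 2, 12, 4, 5, 6, 14, 8, 9, 10, 11, 17, 13, 7, 15, 16, 3]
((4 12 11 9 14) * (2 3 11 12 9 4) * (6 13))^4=(2 9 11)(3 14 4)=[0, 1, 9, 14, 3, 5, 6, 7, 8, 11, 10, 2, 12, 13, 4]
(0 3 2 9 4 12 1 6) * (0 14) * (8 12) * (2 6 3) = (0 2 9 4 8 12 1 3 6 14) = [2, 3, 9, 6, 8, 5, 14, 7, 12, 4, 10, 11, 1, 13, 0]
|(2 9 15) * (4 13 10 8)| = |(2 9 15)(4 13 10 8)| = 12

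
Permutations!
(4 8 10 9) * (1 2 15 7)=(1 2 15 7)(4 8 10 9)=[0, 2, 15, 3, 8, 5, 6, 1, 10, 4, 9, 11, 12, 13, 14, 7]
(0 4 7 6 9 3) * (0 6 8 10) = (0 4 7 8 10)(3 6 9) = [4, 1, 2, 6, 7, 5, 9, 8, 10, 3, 0]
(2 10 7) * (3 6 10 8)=(2 8 3 6 10 7)=[0, 1, 8, 6, 4, 5, 10, 2, 3, 9, 7]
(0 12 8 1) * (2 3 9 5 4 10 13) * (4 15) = (0 12 8 1)(2 3 9 5 15 4 10 13) = [12, 0, 3, 9, 10, 15, 6, 7, 1, 5, 13, 11, 8, 2, 14, 4]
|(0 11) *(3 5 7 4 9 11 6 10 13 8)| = |(0 6 10 13 8 3 5 7 4 9 11)| = 11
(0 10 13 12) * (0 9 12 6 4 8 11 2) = [10, 1, 0, 3, 8, 5, 4, 7, 11, 12, 13, 2, 9, 6] = (0 10 13 6 4 8 11 2)(9 12)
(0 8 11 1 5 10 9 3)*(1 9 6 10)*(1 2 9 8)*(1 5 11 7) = (0 5 2 9 3)(1 11 8 7)(6 10) = [5, 11, 9, 0, 4, 2, 10, 1, 7, 3, 6, 8]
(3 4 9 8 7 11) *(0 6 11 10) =[6, 1, 2, 4, 9, 5, 11, 10, 7, 8, 0, 3] =(0 6 11 3 4 9 8 7 10)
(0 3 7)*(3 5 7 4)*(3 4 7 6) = (0 5 6 3 7) = [5, 1, 2, 7, 4, 6, 3, 0]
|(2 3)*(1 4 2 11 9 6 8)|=8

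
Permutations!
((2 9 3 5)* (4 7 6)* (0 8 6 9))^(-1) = (0 2 5 3 9 7 4 6 8) = [2, 1, 5, 9, 6, 3, 8, 4, 0, 7]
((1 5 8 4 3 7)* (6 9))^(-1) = (1 7 3 4 8 5)(6 9) = [0, 7, 2, 4, 8, 1, 9, 3, 5, 6]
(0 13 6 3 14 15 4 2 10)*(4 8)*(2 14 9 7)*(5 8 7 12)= (0 13 6 3 9 12 5 8 4 14 15 7 2 10)= [13, 1, 10, 9, 14, 8, 3, 2, 4, 12, 0, 11, 5, 6, 15, 7]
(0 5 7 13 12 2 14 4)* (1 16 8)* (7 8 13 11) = (0 5 8 1 16 13 12 2 14 4)(7 11) = [5, 16, 14, 3, 0, 8, 6, 11, 1, 9, 10, 7, 2, 12, 4, 15, 13]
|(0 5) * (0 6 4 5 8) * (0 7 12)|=12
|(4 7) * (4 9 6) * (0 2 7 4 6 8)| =|(0 2 7 9 8)| =5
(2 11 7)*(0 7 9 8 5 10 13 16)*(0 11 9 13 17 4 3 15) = [7, 1, 9, 15, 3, 10, 6, 2, 5, 8, 17, 13, 12, 16, 14, 0, 11, 4] = (0 7 2 9 8 5 10 17 4 3 15)(11 13 16)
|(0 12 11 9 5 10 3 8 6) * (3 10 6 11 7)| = 9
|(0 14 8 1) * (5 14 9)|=6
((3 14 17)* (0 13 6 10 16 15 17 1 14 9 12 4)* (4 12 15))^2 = (0 6 16)(3 15)(4 13 10)(9 17) = [6, 1, 2, 15, 13, 5, 16, 7, 8, 17, 4, 11, 12, 10, 14, 3, 0, 9]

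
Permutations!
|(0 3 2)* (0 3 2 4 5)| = 5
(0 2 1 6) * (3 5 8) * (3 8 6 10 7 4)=(0 2 1 10 7 4 3 5 6)=[2, 10, 1, 5, 3, 6, 0, 4, 8, 9, 7]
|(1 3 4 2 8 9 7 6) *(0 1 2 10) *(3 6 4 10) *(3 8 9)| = 10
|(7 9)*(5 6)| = 2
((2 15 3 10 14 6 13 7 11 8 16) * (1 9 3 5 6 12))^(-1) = (1 12 14 10 3 9)(2 16 8 11 7 13 6 5 15) = [0, 12, 16, 9, 4, 15, 5, 13, 11, 1, 3, 7, 14, 6, 10, 2, 8]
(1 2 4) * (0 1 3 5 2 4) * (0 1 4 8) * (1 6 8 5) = [4, 5, 6, 1, 3, 2, 8, 7, 0] = (0 4 3 1 5 2 6 8)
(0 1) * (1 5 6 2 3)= (0 5 6 2 3 1)= [5, 0, 3, 1, 4, 6, 2]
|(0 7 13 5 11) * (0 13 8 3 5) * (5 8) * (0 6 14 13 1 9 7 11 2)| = |(0 11 1 9 7 5 2)(3 8)(6 14 13)| = 42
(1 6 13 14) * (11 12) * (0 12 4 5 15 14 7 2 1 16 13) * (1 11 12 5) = (0 5 15 14 16 13 7 2 11 4 1 6) = [5, 6, 11, 3, 1, 15, 0, 2, 8, 9, 10, 4, 12, 7, 16, 14, 13]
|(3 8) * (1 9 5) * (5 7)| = |(1 9 7 5)(3 8)| = 4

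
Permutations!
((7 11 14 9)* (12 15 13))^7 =(7 9 14 11)(12 15 13) =[0, 1, 2, 3, 4, 5, 6, 9, 8, 14, 10, 7, 15, 12, 11, 13]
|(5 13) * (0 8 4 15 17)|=|(0 8 4 15 17)(5 13)|=10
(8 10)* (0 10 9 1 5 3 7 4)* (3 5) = (0 10 8 9 1 3 7 4) = [10, 3, 2, 7, 0, 5, 6, 4, 9, 1, 8]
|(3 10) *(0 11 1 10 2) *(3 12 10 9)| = |(0 11 1 9 3 2)(10 12)| = 6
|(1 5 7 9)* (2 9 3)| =6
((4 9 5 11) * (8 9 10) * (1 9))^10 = (1 11 8 5 10 9 4) = [0, 11, 2, 3, 1, 10, 6, 7, 5, 4, 9, 8]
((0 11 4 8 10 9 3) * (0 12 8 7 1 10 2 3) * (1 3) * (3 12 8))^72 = (0 8 11 2 4 1 7 10 12 9 3) = [8, 7, 4, 0, 1, 5, 6, 10, 11, 3, 12, 2, 9]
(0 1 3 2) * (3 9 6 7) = (0 1 9 6 7 3 2) = [1, 9, 0, 2, 4, 5, 7, 3, 8, 6]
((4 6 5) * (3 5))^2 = (3 4)(5 6) = [0, 1, 2, 4, 3, 6, 5]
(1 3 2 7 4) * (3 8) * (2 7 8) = (1 2 8 3 7 4) = [0, 2, 8, 7, 1, 5, 6, 4, 3]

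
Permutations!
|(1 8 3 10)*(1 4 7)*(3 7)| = |(1 8 7)(3 10 4)| = 3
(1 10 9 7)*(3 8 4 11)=(1 10 9 7)(3 8 4 11)=[0, 10, 2, 8, 11, 5, 6, 1, 4, 7, 9, 3]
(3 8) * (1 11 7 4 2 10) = [0, 11, 10, 8, 2, 5, 6, 4, 3, 9, 1, 7] = (1 11 7 4 2 10)(3 8)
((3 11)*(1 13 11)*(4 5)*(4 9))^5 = (1 13 11 3)(4 9 5) = [0, 13, 2, 1, 9, 4, 6, 7, 8, 5, 10, 3, 12, 11]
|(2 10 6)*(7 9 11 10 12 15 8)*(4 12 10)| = |(2 10 6)(4 12 15 8 7 9 11)| = 21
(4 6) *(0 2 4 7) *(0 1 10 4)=[2, 10, 0, 3, 6, 5, 7, 1, 8, 9, 4]=(0 2)(1 10 4 6 7)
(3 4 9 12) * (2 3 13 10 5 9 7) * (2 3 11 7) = (2 11 7 3 4)(5 9 12 13 10) = [0, 1, 11, 4, 2, 9, 6, 3, 8, 12, 5, 7, 13, 10]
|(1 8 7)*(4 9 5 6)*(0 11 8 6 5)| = 8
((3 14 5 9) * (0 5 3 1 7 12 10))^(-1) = (0 10 12 7 1 9 5)(3 14) = [10, 9, 2, 14, 4, 0, 6, 1, 8, 5, 12, 11, 7, 13, 3]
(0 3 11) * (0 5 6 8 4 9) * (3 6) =(0 6 8 4 9)(3 11 5) =[6, 1, 2, 11, 9, 3, 8, 7, 4, 0, 10, 5]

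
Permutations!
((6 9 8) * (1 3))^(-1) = [0, 3, 2, 1, 4, 5, 8, 7, 9, 6] = (1 3)(6 8 9)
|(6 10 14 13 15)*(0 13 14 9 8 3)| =8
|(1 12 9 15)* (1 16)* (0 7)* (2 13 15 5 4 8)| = |(0 7)(1 12 9 5 4 8 2 13 15 16)| = 10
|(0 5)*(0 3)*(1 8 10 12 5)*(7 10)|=|(0 1 8 7 10 12 5 3)|=8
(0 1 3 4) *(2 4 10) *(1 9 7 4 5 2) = [9, 3, 5, 10, 0, 2, 6, 4, 8, 7, 1] = (0 9 7 4)(1 3 10)(2 5)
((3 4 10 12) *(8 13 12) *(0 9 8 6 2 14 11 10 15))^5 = (0 3 8 15 12 9 4 13) = [3, 1, 2, 8, 13, 5, 6, 7, 15, 4, 10, 11, 9, 0, 14, 12]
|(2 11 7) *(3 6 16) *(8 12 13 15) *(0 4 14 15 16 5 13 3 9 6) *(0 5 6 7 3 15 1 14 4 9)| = |(0 9 7 2 11 3 5 13 16)(1 14)(8 12 15)| = 18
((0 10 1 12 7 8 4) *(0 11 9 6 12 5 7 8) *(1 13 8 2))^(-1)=(0 7 5 1 2 12 6 9 11 4 8 13 10)=[7, 2, 12, 3, 8, 1, 9, 5, 13, 11, 0, 4, 6, 10]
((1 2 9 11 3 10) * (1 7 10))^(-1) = (1 3 11 9 2)(7 10) = [0, 3, 1, 11, 4, 5, 6, 10, 8, 2, 7, 9]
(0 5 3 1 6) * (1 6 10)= (0 5 3 6)(1 10)= [5, 10, 2, 6, 4, 3, 0, 7, 8, 9, 1]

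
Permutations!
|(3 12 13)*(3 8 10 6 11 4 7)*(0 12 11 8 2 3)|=|(0 12 13 2 3 11 4 7)(6 8 10)|=24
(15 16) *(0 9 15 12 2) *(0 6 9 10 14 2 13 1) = (0 10 14 2 6 9 15 16 12 13 1) = [10, 0, 6, 3, 4, 5, 9, 7, 8, 15, 14, 11, 13, 1, 2, 16, 12]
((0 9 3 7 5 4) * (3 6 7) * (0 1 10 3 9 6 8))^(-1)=(0 8 9 3 10 1 4 5 7 6)=[8, 4, 2, 10, 5, 7, 0, 6, 9, 3, 1]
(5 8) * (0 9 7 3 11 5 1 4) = (0 9 7 3 11 5 8 1 4) = [9, 4, 2, 11, 0, 8, 6, 3, 1, 7, 10, 5]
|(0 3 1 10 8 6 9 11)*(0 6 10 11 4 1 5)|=30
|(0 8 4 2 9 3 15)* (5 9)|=|(0 8 4 2 5 9 3 15)|=8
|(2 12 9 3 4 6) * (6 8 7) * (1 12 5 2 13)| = |(1 12 9 3 4 8 7 6 13)(2 5)| = 18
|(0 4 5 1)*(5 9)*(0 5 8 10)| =|(0 4 9 8 10)(1 5)| =10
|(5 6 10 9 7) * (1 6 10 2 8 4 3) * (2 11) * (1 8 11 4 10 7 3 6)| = 4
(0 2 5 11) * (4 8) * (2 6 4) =[6, 1, 5, 3, 8, 11, 4, 7, 2, 9, 10, 0] =(0 6 4 8 2 5 11)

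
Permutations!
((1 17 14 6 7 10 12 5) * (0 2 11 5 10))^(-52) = (0 11 1 14 7 2 5 17 6) = [11, 14, 5, 3, 4, 17, 0, 2, 8, 9, 10, 1, 12, 13, 7, 15, 16, 6]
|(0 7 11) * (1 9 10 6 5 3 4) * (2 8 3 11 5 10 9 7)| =18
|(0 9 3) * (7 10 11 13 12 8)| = |(0 9 3)(7 10 11 13 12 8)| = 6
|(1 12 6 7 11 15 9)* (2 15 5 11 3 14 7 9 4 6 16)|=24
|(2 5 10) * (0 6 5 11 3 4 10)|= 15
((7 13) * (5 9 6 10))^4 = (13) = [0, 1, 2, 3, 4, 5, 6, 7, 8, 9, 10, 11, 12, 13]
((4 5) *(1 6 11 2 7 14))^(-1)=[0, 14, 11, 3, 5, 4, 1, 2, 8, 9, 10, 6, 12, 13, 7]=(1 14 7 2 11 6)(4 5)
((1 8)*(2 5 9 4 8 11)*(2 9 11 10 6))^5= (1 11 10 9 6 4 2 8 5)= [0, 11, 8, 3, 2, 1, 4, 7, 5, 6, 9, 10]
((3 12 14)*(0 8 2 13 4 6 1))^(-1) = [1, 6, 8, 14, 13, 5, 4, 7, 0, 9, 10, 11, 3, 2, 12] = (0 1 6 4 13 2 8)(3 14 12)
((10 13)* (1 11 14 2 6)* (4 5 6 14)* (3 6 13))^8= (14)= [0, 1, 2, 3, 4, 5, 6, 7, 8, 9, 10, 11, 12, 13, 14]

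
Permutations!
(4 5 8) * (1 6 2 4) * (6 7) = (1 7 6 2 4 5 8) = [0, 7, 4, 3, 5, 8, 2, 6, 1]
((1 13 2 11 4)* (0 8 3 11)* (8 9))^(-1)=(0 2 13 1 4 11 3 8 9)=[2, 4, 13, 8, 11, 5, 6, 7, 9, 0, 10, 3, 12, 1]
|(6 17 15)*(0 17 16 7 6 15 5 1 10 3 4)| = |(0 17 5 1 10 3 4)(6 16 7)| = 21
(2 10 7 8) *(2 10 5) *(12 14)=(2 5)(7 8 10)(12 14)=[0, 1, 5, 3, 4, 2, 6, 8, 10, 9, 7, 11, 14, 13, 12]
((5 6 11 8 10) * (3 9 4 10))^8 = (11) = [0, 1, 2, 3, 4, 5, 6, 7, 8, 9, 10, 11]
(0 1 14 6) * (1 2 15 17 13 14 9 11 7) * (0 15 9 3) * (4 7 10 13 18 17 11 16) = (0 2 9 16 4 7 1 3)(6 15 11 10 13 14)(17 18) = [2, 3, 9, 0, 7, 5, 15, 1, 8, 16, 13, 10, 12, 14, 6, 11, 4, 18, 17]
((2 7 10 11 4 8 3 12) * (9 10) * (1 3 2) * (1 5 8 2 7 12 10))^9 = [0, 7, 11, 9, 10, 2, 6, 5, 12, 8, 1, 3, 4] = (1 7 5 2 11 3 9 8 12 4 10)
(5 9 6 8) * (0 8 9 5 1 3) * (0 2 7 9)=(0 8 1 3 2 7 9 6)=[8, 3, 7, 2, 4, 5, 0, 9, 1, 6]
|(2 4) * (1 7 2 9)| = |(1 7 2 4 9)| = 5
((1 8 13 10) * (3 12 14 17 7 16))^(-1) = (1 10 13 8)(3 16 7 17 14 12) = [0, 10, 2, 16, 4, 5, 6, 17, 1, 9, 13, 11, 3, 8, 12, 15, 7, 14]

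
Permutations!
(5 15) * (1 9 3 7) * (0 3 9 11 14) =(0 3 7 1 11 14)(5 15) =[3, 11, 2, 7, 4, 15, 6, 1, 8, 9, 10, 14, 12, 13, 0, 5]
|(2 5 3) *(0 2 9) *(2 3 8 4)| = |(0 3 9)(2 5 8 4)| = 12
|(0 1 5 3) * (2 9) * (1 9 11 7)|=8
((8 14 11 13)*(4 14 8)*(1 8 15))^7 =(1 8 15)(4 13 11 14) =[0, 8, 2, 3, 13, 5, 6, 7, 15, 9, 10, 14, 12, 11, 4, 1]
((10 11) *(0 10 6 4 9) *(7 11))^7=(11)=[0, 1, 2, 3, 4, 5, 6, 7, 8, 9, 10, 11]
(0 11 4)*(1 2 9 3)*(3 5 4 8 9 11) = [3, 2, 11, 1, 0, 4, 6, 7, 9, 5, 10, 8] = (0 3 1 2 11 8 9 5 4)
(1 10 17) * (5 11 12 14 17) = (1 10 5 11 12 14 17) = [0, 10, 2, 3, 4, 11, 6, 7, 8, 9, 5, 12, 14, 13, 17, 15, 16, 1]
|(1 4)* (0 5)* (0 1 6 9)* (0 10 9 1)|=6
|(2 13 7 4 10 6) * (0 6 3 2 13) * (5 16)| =|(0 6 13 7 4 10 3 2)(5 16)| =8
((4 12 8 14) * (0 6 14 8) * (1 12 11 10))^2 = (0 14 11 1)(4 10 12 6) = [14, 0, 2, 3, 10, 5, 4, 7, 8, 9, 12, 1, 6, 13, 11]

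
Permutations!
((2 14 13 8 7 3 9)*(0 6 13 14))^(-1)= (14)(0 2 9 3 7 8 13 6)= [2, 1, 9, 7, 4, 5, 0, 8, 13, 3, 10, 11, 12, 6, 14]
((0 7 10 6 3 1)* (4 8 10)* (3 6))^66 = [8, 4, 2, 7, 3, 5, 6, 10, 1, 9, 0] = (0 8 1 4 3 7 10)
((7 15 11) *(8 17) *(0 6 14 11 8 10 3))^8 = (0 10 8 7 14)(3 17 15 11 6) = [10, 1, 2, 17, 4, 5, 3, 14, 7, 9, 8, 6, 12, 13, 0, 11, 16, 15]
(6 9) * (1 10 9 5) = [0, 10, 2, 3, 4, 1, 5, 7, 8, 6, 9] = (1 10 9 6 5)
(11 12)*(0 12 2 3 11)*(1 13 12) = [1, 13, 3, 11, 4, 5, 6, 7, 8, 9, 10, 2, 0, 12] = (0 1 13 12)(2 3 11)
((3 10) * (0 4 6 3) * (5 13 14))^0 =(14) =[0, 1, 2, 3, 4, 5, 6, 7, 8, 9, 10, 11, 12, 13, 14]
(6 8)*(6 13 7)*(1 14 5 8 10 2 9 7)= (1 14 5 8 13)(2 9 7 6 10)= [0, 14, 9, 3, 4, 8, 10, 6, 13, 7, 2, 11, 12, 1, 5]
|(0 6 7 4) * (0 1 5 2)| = |(0 6 7 4 1 5 2)| = 7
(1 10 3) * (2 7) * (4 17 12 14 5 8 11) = (1 10 3)(2 7)(4 17 12 14 5 8 11) = [0, 10, 7, 1, 17, 8, 6, 2, 11, 9, 3, 4, 14, 13, 5, 15, 16, 12]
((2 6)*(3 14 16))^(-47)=(2 6)(3 14 16)=[0, 1, 6, 14, 4, 5, 2, 7, 8, 9, 10, 11, 12, 13, 16, 15, 3]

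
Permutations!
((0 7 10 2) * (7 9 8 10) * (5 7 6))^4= (0 2 10 8 9)(5 7 6)= [2, 1, 10, 3, 4, 7, 5, 6, 9, 0, 8]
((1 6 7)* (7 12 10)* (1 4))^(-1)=[0, 4, 2, 3, 7, 5, 1, 10, 8, 9, 12, 11, 6]=(1 4 7 10 12 6)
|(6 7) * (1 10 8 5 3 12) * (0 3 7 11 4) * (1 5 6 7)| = 10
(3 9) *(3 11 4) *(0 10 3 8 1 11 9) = (0 10 3)(1 11 4 8) = [10, 11, 2, 0, 8, 5, 6, 7, 1, 9, 3, 4]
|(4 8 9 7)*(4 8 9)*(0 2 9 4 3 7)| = |(0 2 9)(3 7 8)| = 3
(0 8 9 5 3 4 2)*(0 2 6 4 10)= (0 8 9 5 3 10)(4 6)= [8, 1, 2, 10, 6, 3, 4, 7, 9, 5, 0]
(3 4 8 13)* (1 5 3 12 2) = (1 5 3 4 8 13 12 2) = [0, 5, 1, 4, 8, 3, 6, 7, 13, 9, 10, 11, 2, 12]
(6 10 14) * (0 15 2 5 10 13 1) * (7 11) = (0 15 2 5 10 14 6 13 1)(7 11) = [15, 0, 5, 3, 4, 10, 13, 11, 8, 9, 14, 7, 12, 1, 6, 2]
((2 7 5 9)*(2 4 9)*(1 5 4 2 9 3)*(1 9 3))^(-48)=[0, 5, 7, 9, 1, 3, 6, 4, 8, 2]=(1 5 3 9 2 7 4)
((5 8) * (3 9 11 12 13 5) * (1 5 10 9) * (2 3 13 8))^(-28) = (8 10 11)(9 12 13) = [0, 1, 2, 3, 4, 5, 6, 7, 10, 12, 11, 8, 13, 9]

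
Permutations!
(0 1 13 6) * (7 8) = [1, 13, 2, 3, 4, 5, 0, 8, 7, 9, 10, 11, 12, 6] = (0 1 13 6)(7 8)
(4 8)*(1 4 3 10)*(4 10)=(1 10)(3 4 8)=[0, 10, 2, 4, 8, 5, 6, 7, 3, 9, 1]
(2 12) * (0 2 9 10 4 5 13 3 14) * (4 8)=(0 2 12 9 10 8 4 5 13 3 14)=[2, 1, 12, 14, 5, 13, 6, 7, 4, 10, 8, 11, 9, 3, 0]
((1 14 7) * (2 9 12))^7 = [0, 14, 9, 3, 4, 5, 6, 1, 8, 12, 10, 11, 2, 13, 7] = (1 14 7)(2 9 12)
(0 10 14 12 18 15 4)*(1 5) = (0 10 14 12 18 15 4)(1 5) = [10, 5, 2, 3, 0, 1, 6, 7, 8, 9, 14, 11, 18, 13, 12, 4, 16, 17, 15]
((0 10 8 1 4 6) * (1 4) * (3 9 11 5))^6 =(0 10 8 4 6)(3 11)(5 9) =[10, 1, 2, 11, 6, 9, 0, 7, 4, 5, 8, 3]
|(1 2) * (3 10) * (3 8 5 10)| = 6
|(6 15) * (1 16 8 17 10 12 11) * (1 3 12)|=30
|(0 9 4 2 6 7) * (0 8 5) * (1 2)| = 9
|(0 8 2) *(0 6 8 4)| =|(0 4)(2 6 8)| =6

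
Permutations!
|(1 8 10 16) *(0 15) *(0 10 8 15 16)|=5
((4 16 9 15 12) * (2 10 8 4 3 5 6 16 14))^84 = (16)(2 14 4 8 10) = [0, 1, 14, 3, 8, 5, 6, 7, 10, 9, 2, 11, 12, 13, 4, 15, 16]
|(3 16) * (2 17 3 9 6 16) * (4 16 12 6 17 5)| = |(2 5 4 16 9 17 3)(6 12)| = 14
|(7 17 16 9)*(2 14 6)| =|(2 14 6)(7 17 16 9)| =12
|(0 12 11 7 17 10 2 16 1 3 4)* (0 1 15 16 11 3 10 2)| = 12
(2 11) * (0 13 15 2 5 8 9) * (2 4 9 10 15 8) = (0 13 8 10 15 4 9)(2 11 5) = [13, 1, 11, 3, 9, 2, 6, 7, 10, 0, 15, 5, 12, 8, 14, 4]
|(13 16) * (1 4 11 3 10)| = |(1 4 11 3 10)(13 16)| = 10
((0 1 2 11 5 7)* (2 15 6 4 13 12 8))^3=[6, 4, 7, 3, 8, 1, 12, 15, 5, 9, 10, 0, 11, 2, 14, 13]=(0 6 12 11)(1 4 8 5)(2 7 15 13)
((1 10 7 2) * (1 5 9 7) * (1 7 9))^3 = [0, 2, 10, 3, 4, 7, 6, 1, 8, 9, 5] = (1 2 10 5 7)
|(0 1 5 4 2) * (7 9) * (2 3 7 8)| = |(0 1 5 4 3 7 9 8 2)| = 9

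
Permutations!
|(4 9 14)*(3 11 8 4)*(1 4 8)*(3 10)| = |(1 4 9 14 10 3 11)| = 7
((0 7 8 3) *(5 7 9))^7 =(0 9 5 7 8 3) =[9, 1, 2, 0, 4, 7, 6, 8, 3, 5]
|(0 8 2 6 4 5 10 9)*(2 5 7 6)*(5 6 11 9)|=|(0 8 6 4 7 11 9)(5 10)|=14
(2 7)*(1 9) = (1 9)(2 7) = [0, 9, 7, 3, 4, 5, 6, 2, 8, 1]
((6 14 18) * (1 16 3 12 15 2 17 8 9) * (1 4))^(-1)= [0, 4, 15, 16, 9, 5, 18, 7, 17, 8, 10, 11, 3, 13, 6, 12, 1, 2, 14]= (1 4 9 8 17 2 15 12 3 16)(6 18 14)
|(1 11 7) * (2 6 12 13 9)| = 15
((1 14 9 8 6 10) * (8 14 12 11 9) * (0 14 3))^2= [8, 11, 2, 14, 4, 5, 1, 7, 10, 0, 12, 3, 9, 13, 6]= (0 8 10 12 9)(1 11 3 14 6)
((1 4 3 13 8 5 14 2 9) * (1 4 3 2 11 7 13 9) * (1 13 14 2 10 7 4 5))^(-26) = (1 9 2 8 3 5 13)(4 11 14 7 10) = [0, 9, 8, 5, 11, 13, 6, 10, 3, 2, 4, 14, 12, 1, 7]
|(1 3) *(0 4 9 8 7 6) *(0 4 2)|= |(0 2)(1 3)(4 9 8 7 6)|= 10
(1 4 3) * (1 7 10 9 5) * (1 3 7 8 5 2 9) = [0, 4, 9, 8, 7, 3, 6, 10, 5, 2, 1] = (1 4 7 10)(2 9)(3 8 5)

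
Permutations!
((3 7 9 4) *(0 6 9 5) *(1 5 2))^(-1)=(0 5 1 2 7 3 4 9 6)=[5, 2, 7, 4, 9, 1, 0, 3, 8, 6]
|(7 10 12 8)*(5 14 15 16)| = 4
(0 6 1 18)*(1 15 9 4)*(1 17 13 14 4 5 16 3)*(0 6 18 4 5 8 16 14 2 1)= (0 18 6 15 9 8 16 3)(1 4 17 13 2)(5 14)= [18, 4, 1, 0, 17, 14, 15, 7, 16, 8, 10, 11, 12, 2, 5, 9, 3, 13, 6]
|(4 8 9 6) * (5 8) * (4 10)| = |(4 5 8 9 6 10)| = 6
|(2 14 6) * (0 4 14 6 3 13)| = 10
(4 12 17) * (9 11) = (4 12 17)(9 11) = [0, 1, 2, 3, 12, 5, 6, 7, 8, 11, 10, 9, 17, 13, 14, 15, 16, 4]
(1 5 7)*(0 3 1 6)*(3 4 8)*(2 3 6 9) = (0 4 8 6)(1 5 7 9 2 3) = [4, 5, 3, 1, 8, 7, 0, 9, 6, 2]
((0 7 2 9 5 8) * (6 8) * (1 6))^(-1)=(0 8 6 1 5 9 2 7)=[8, 5, 7, 3, 4, 9, 1, 0, 6, 2]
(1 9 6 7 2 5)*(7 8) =(1 9 6 8 7 2 5) =[0, 9, 5, 3, 4, 1, 8, 2, 7, 6]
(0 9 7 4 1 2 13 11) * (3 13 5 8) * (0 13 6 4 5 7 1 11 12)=(0 9 1 2 7 5 8 3 6 4 11 13 12)=[9, 2, 7, 6, 11, 8, 4, 5, 3, 1, 10, 13, 0, 12]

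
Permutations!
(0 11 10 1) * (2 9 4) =(0 11 10 1)(2 9 4) =[11, 0, 9, 3, 2, 5, 6, 7, 8, 4, 1, 10]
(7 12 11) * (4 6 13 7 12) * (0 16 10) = (0 16 10)(4 6 13 7)(11 12) = [16, 1, 2, 3, 6, 5, 13, 4, 8, 9, 0, 12, 11, 7, 14, 15, 10]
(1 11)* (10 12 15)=(1 11)(10 12 15)=[0, 11, 2, 3, 4, 5, 6, 7, 8, 9, 12, 1, 15, 13, 14, 10]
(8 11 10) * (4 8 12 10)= (4 8 11)(10 12)= [0, 1, 2, 3, 8, 5, 6, 7, 11, 9, 12, 4, 10]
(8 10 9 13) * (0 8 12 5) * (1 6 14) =(0 8 10 9 13 12 5)(1 6 14) =[8, 6, 2, 3, 4, 0, 14, 7, 10, 13, 9, 11, 5, 12, 1]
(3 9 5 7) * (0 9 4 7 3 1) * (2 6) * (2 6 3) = (0 9 5 2 3 4 7 1) = [9, 0, 3, 4, 7, 2, 6, 1, 8, 5]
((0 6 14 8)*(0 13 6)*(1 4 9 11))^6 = (1 9)(4 11)(6 8)(13 14) = [0, 9, 2, 3, 11, 5, 8, 7, 6, 1, 10, 4, 12, 14, 13]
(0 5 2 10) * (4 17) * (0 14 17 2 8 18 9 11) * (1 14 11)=[5, 14, 10, 3, 2, 8, 6, 7, 18, 1, 11, 0, 12, 13, 17, 15, 16, 4, 9]=(0 5 8 18 9 1 14 17 4 2 10 11)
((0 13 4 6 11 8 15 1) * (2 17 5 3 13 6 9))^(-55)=(0 1 15 8 11 6)(2 17 5 3 13 4 9)=[1, 15, 17, 13, 9, 3, 0, 7, 11, 2, 10, 6, 12, 4, 14, 8, 16, 5]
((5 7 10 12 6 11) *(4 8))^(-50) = (5 6 10)(7 11 12) = [0, 1, 2, 3, 4, 6, 10, 11, 8, 9, 5, 12, 7]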